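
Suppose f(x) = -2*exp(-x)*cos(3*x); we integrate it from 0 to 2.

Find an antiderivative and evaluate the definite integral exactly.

A first test for any F(x): its x-derivative must equal f(x) identically.
F(x) = (-3*sin(3*x) + cos(3*x))*exp(-x)/5 is an antiderivative of f.
Check: d/dx[(-3*sin(3*x) + cos(3*x))*exp(-x)/5] = -2*exp(-x)*cos(3*x) = f(x).
F(2) = -3*exp(-2)*sin(6)/5 + exp(-2)*cos(6)/5; F(0) = 1/5.
Integral = F(2) - F(0) = -1/5 - 3*exp(-2)*sin(6)/5 + exp(-2)*cos(6)/5.

Antiderivative: F(x) = (-3*sin(3*x) + cos(3*x))*exp(-x)/5; value = -1/5 - 3*exp(-2)*sin(6)/5 + exp(-2)*cos(6)/5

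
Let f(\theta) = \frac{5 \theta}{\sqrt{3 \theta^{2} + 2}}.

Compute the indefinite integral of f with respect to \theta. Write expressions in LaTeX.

F(\theta) = \frac{5 \sqrt{3 \theta^{2} + 2}}{3} + C

The substitution u = 3 \theta^{2} + 2 works: f is exactly (dF/du)*(du/d\theta) for that inner function.
Check: d/d\theta[\frac{5 \sqrt{3 \theta^{2} + 2}}{3}] = \frac{5 \theta}{\sqrt{3 \theta^{2} + 2}} = f(\theta).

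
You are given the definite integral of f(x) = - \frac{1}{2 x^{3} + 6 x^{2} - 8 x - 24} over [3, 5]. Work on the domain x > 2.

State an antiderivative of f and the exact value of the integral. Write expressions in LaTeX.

The denominator factors as 2 \left(x - 2\right) \left(x + 2\right) \left(x + 3\right); partial fractions split f into directly integrable pieces: - \frac{1}{10 \left(x + 3\right)} + \frac{1}{8 \left(x + 2\right)} - \frac{1}{40 \left(x - 2\right)}.
F(x) = - \frac{\log{\left(x - 2 \right)}}{40} + \frac{\log{\left(x + 2 \right)}}{8} - \frac{\log{\left(x + 3 \right)}}{10} is an antiderivative of f.
Check: d/dx[- \frac{\log{\left(x - 2 \right)}}{40} + \frac{\log{\left(x + 2 \right)}}{8} - \frac{\log{\left(x + 3 \right)}}{10}] = - \frac{1}{2 x^{3} + 6 x^{2} - 8 x - 24} = f(x).
F(5) = - \frac{\log{\left(8 \right)}}{10} - \frac{\log{\left(3 \right)}}{40} + \frac{\log{\left(7 \right)}}{8}; F(3) = - \frac{\log{\left(6 \right)}}{10} + \frac{\log{\left(5 \right)}}{8}.
Integral = F(5) - F(3) = - \frac{\log{\left(8 \right)}}{10} - \frac{\log{\left(5 \right)}}{8} - \frac{\log{\left(3 \right)}}{40} + \frac{\log{\left(6 \right)}}{10} + \frac{\log{\left(7 \right)}}{8}.

Antiderivative: F(x) = - \frac{\log{\left(x - 2 \right)}}{40} + \frac{\log{\left(x + 2 \right)}}{8} - \frac{\log{\left(x + 3 \right)}}{10}; value = - \frac{\log{\left(8 \right)}}{10} - \frac{\log{\left(5 \right)}}{8} - \frac{\log{\left(3 \right)}}{40} + \frac{\log{\left(6 \right)}}{10} + \frac{\log{\left(7 \right)}}{8}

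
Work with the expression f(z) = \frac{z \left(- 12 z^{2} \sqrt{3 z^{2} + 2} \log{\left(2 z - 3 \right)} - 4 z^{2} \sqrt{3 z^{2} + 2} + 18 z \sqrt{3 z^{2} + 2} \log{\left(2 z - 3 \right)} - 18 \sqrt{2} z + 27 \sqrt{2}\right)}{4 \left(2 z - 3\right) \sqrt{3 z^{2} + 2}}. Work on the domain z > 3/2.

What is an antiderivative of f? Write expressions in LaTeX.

An antiderivative is F(z) = \frac{\sqrt{2} \left(- \sqrt{2} z^{3} \log{\left(2 z - 3 \right)} - 3 \sqrt{3 z^{2} + 2}\right)}{4}.

An antiderivative F(z) passes only if d/dz[F] lands on f(z) exactly.
Check: d/dz[\frac{\sqrt{2} \left(- \sqrt{2} z^{3} \log{\left(2 z - 3 \right)} - 3 \sqrt{3 z^{2} + 2}\right)}{4}] = \frac{- 12 z^{3} \sqrt{3 z^{2} + 2} \log{\left(2 z - 3 \right)} - 4 z^{3} \sqrt{3 z^{2} + 2} + 18 z^{2} \sqrt{3 z^{2} + 2} \log{\left(2 z - 3 \right)} - 18 \sqrt{2} z^{2} + 27 \sqrt{2} z}{8 z \sqrt{3 z^{2} + 2} - 12 \sqrt{3 z^{2} + 2}}, which equals f(z).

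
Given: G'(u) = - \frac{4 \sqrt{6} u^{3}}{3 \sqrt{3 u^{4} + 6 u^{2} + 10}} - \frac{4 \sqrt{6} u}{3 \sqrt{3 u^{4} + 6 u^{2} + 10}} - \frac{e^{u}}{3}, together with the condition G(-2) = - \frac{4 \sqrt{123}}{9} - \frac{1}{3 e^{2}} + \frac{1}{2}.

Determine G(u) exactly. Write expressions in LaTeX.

G(u) = - \frac{4 \sqrt{\frac{u^{4}}{2} + u^{2} + \frac{5}{3}}}{3} - \frac{e^{u}}{3} + \frac{1}{2}

Integrate term by term and add the pieces.
A general antiderivative is - \frac{4 \sqrt{\frac{u^{4}}{2} + u^{2} + \frac{5}{3}}}{3} - \frac{e^{u}}{3} + C.
The condition gives C = - \frac{4 \sqrt{123}}{9} - \frac{1}{3 e^{2}} + \frac{1}{2} - (- \frac{4 \sqrt{123}}{9} - \frac{1}{3 e^{2}}) = \frac{1}{2}.
So G(u) = - \frac{4 \sqrt{\frac{u^{4}}{2} + u^{2} + \frac{5}{3}}}{3} - \frac{e^{u}}{3} + \frac{1}{2}.
Check: d/du[- \frac{4 \sqrt{\frac{u^{4}}{2} + u^{2} + \frac{5}{3}}}{3} - \frac{e^{u}}{3} + \frac{1}{2}] = \frac{- 4 \sqrt{6} u^{3} - 4 \sqrt{6} u - \sqrt{3 u^{4} + 6 u^{2} + 10} e^{u}}{3 \sqrt{3 u^{4} + 6 u^{2} + 10}}, which equals G'(u).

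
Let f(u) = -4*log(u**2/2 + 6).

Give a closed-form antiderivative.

Since d/du undoes antidifferentiation here, F'(u) = f(u) is required of F(u).
Check: d/du[-4*u*log(u**2/2 + 6) + 8*u - 16*sqrt(3)*atan(sqrt(3)*u/6)] = -4*log(u**2/2 + 6) = f(u).

An antiderivative is F(u) = -4*u*log(u**2/2 + 6) + 8*u - 16*sqrt(3)*atan(sqrt(3)*u/6).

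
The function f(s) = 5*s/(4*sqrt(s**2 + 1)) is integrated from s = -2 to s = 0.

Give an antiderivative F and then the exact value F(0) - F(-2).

Antiderivative: F(s) = 5*sqrt(s**2 + 1)/4; value = 5/4 - 5*sqrt(5)/4

The substitution u = s**2 + 1 works: f is exactly (dF/du)*(du/ds) for that inner function.
F(s) = 5*sqrt(s**2 + 1)/4 is an antiderivative of f.
Check: d/ds[5*sqrt(s**2 + 1)/4] = 5*s/(4*sqrt(s**2 + 1)) = f(s).
F(0) = 5/4; F(-2) = 5*sqrt(5)/4.
Integral = F(0) - F(-2) = 5/4 - 5*sqrt(5)/4.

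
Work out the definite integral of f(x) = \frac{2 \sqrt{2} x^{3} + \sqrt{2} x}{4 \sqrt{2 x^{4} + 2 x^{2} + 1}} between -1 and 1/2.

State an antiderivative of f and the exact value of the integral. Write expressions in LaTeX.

Antiderivative: F(x) = \frac{\sqrt{2} \sqrt{2 x^{4} + 2 x^{2} + 1}}{8}; value = - \frac{\sqrt{10}}{8} + \frac{\sqrt{13}}{16}

f matches the chain-rule pattern g'(h)*h' with inner function h(x) = x^{4} + x^{2} + \frac{1}{2}; substituting u = h(x) collapses the integral.
F(x) = \frac{\sqrt{2} \sqrt{2 x^{4} + 2 x^{2} + 1}}{8} is an antiderivative of f.
Check: d/dx[\frac{\sqrt{2} \sqrt{2 x^{4} + 2 x^{2} + 1}}{8}] = \frac{2 \sqrt{2} x^{3} + \sqrt{2} x}{4 \sqrt{2 x^{4} + 2 x^{2} + 1}} = f(x).
F(1/2) = \frac{\sqrt{13}}{16}; F(-1) = \frac{\sqrt{10}}{8}.
Integral = F(1/2) - F(-1) = - \frac{\sqrt{10}}{8} + \frac{\sqrt{13}}{16}.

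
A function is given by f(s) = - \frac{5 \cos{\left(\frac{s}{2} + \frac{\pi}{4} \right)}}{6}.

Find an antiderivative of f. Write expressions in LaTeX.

An antiderivative is F(s) = - \frac{5 \sin{\left(\frac{s}{2} + \frac{\pi}{4} \right)}}{3}.

Whatever form F(s) takes, F'(s) = f(s) is non-negotiable.
Check: d/ds[- \frac{5 \sin{\left(\frac{s}{2} + \frac{\pi}{4} \right)}}{3}] = - \frac{5 \cos{\left(\frac{s}{2} + \frac{\pi}{4} \right)}}{6} = f(s).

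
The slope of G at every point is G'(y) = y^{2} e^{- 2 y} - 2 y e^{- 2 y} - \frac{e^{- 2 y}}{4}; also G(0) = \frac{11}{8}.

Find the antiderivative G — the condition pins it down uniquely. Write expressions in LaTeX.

G(y) = \frac{\left(- 4 y^{2} + 4 y + 8 e^{2 y} + 3\right) e^{- 2 y}}{8}

Recognize the product-rule pattern: G'(y) = u'v + uv' with u = - \frac{y^{2}}{2} + \frac{y}{2} + \frac{3}{8}, v = e^{- 2 y}, so integration by parts undoes it.
A general antiderivative is \frac{\left(- 4 y^{2} + 4 y + 3\right) e^{- 2 y}}{8} + C.
The condition gives C = \frac{11}{8} - (\frac{3}{8}) = 1.
So G(y) = \frac{\left(- 4 y^{2} + 4 y + 8 e^{2 y} + 3\right) e^{- 2 y}}{8}.
Check: d/dy[\frac{\left(- 4 y^{2} + 4 y + 8 e^{2 y} + 3\right) e^{- 2 y}}{8}] = \frac{\left(4 y^{2} - 8 y - 1\right) e^{- 2 y}}{4}, which equals G'(y).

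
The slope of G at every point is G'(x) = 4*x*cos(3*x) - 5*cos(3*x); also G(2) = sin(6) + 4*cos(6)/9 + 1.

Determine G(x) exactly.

G(x) = (12*x*sin(3*x) - 15*sin(3*x) + 4*cos(3*x) + 9)/9

The integrand splits into summands that can be handled one at a time.
A general antiderivative is 4*x*sin(3*x)/3 - 5*sin(3*x)/3 + 4*cos(3*x)/9 + C.
The condition gives C = sin(6) + 4*cos(6)/9 + 1 - (sin(6) + 4*cos(6)/9) = 1.
So G(x) = (12*x*sin(3*x) - 15*sin(3*x) + 4*cos(3*x) + 9)/9.
Check: d/dx[(12*x*sin(3*x) - 15*sin(3*x) + 4*cos(3*x) + 9)/9] = 4*x*cos(3*x) - 5*cos(3*x) = G'(x).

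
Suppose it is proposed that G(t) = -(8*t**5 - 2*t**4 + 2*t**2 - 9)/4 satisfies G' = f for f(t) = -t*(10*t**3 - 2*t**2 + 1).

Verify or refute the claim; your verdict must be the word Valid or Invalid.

d/dt[G] = -10*t**4 + 2*t**3 - t
This equals f(t) exactly, so the claim holds.

Valid - differentiating G returns exactly f.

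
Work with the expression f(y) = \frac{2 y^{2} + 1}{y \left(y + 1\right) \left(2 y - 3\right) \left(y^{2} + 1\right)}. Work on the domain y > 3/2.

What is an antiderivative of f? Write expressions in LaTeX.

An antiderivative is F(y) = - \frac{260 \log{\left(y \right)} - 176 \log{\left(y - \frac{3}{2} \right)} - 234 \log{\left(y + 1 \right)} + 75 \log{\left(y^{2} + 1 \right)} + 30 \operatorname{atan}{\left(y \right)}}{780}.

Factor the denominator (y \left(y + 1\right) \left(2 y - 3\right) \left(y^{2} + 1\right)) and decompose: f = - \frac{5 y + 1}{26 \left(y^{2} + 1\right)} + \frac{88}{195 \left(2 y - 3\right)} + \frac{3}{10 \left(y + 1\right)} - \frac{1}{3 y}; each piece integrates to a log, atan, or power term.
Check: d/dy[- \frac{260 \log{\left(y \right)} - 176 \log{\left(y - \frac{3}{2} \right)} - 234 \log{\left(y + 1 \right)} + 75 \log{\left(y^{2} + 1 \right)} + 30 \operatorname{atan}{\left(y \right)}}{780}] = \frac{2 y^{2} + 1}{2 y^{5} - y^{4} - y^{3} - y^{2} - 3 y}, which equals f(y).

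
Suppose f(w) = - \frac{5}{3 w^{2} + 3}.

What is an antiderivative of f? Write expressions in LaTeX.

Whatever form F(w) takes, F'(w) = f(w) is non-negotiable.
Check: d/dw[- \frac{5 \operatorname{atan}{\left(w \right)}}{3}] = - \frac{5}{3 w^{2} + 3} = f(w).

An antiderivative is F(w) = - \frac{5 \operatorname{atan}{\left(w \right)}}{3}.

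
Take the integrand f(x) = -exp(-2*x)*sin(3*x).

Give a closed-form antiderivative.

Any candidate F(x) must reproduce f(x) exactly when differentiated.
Check: d/dx[2*exp(-2*x)*sin(3*x)/13 + 3*exp(-2*x)*cos(3*x)/13] = -exp(-2*x)*sin(3*x) = f(x).

An antiderivative is F(x) = 2*exp(-2*x)*sin(3*x)/13 + 3*exp(-2*x)*cos(3*x)/13.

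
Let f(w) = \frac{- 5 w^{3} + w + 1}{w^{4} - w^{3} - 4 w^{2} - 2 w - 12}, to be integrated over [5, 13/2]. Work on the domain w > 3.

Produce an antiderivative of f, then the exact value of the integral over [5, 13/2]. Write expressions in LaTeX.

Antiderivative: F(w) = \frac{- 524 \log{\left(w - 3 \right)} - 286 \log{\left(w + 2 \right)} - 145 \log{\left(w^{2} + 2 \right)} - 50 \sqrt{2} \operatorname{atan}{\left(\frac{\sqrt{2} w}{2} \right)}}{220}; value = - \frac{131 \log{\left(\frac{7}{2} \right)}}{55} - \frac{13 \log{\left(\frac{17}{2} \right)}}{10} - \frac{29 \log{\left(\frac{177}{4} \right)}}{44} - \frac{5 \sqrt{2} \operatorname{atan}{\left(\frac{13 \sqrt{2}}{4} \right)}}{22} + \frac{5 \sqrt{2} \operatorname{atan}{\left(\frac{5 \sqrt{2}}{2} \right)}}{22} + \frac{131 \log{\left(2 \right)}}{55} + \frac{29 \log{\left(27 \right)}}{44} + \frac{13 \log{\left(7 \right)}}{10}

Factor the denominator (\left(w - 3\right) \left(w + 2\right) \left(w^{2} + 2\right)) and decompose: f = - \frac{29 w + 10}{22 \left(w^{2} + 2\right)} - \frac{13}{10 \left(w + 2\right)} - \frac{131}{55 \left(w - 3\right)}; each piece integrates to a log, atan, or power term.
F(w) = \frac{- 524 \log{\left(w - 3 \right)} - 286 \log{\left(w + 2 \right)} - 145 \log{\left(w^{2} + 2 \right)} - 50 \sqrt{2} \operatorname{atan}{\left(\frac{\sqrt{2} w}{2} \right)}}{220} is an antiderivative of f.
Check: d/dw[\frac{- 524 \log{\left(w - 3 \right)} - 286 \log{\left(w + 2 \right)} - 145 \log{\left(w^{2} + 2 \right)} - 50 \sqrt{2} \operatorname{atan}{\left(\frac{\sqrt{2} w}{2} \right)}}{220}] = \frac{- 5 w^{3} + w + 1}{w^{4} - w^{3} - 4 w^{2} - 2 w - 12} = f(w).
F(13/2) = - \frac{131 \log{\left(\frac{7}{2} \right)}}{55} - \frac{13 \log{\left(\frac{17}{2} \right)}}{10} - \frac{29 \log{\left(\frac{177}{4} \right)}}{44} - \frac{5 \sqrt{2} \operatorname{atan}{\left(\frac{13 \sqrt{2}}{4} \right)}}{22}; F(5) = - \frac{13 \log{\left(7 \right)}}{10} - \frac{29 \log{\left(27 \right)}}{44} - \frac{131 \log{\left(2 \right)}}{55} - \frac{5 \sqrt{2} \operatorname{atan}{\left(\frac{5 \sqrt{2}}{2} \right)}}{22}.
Integral = F(13/2) - F(5) = - \frac{131 \log{\left(\frac{7}{2} \right)}}{55} - \frac{13 \log{\left(\frac{17}{2} \right)}}{10} - \frac{29 \log{\left(\frac{177}{4} \right)}}{44} - \frac{5 \sqrt{2} \operatorname{atan}{\left(\frac{13 \sqrt{2}}{4} \right)}}{22} + \frac{5 \sqrt{2} \operatorname{atan}{\left(\frac{5 \sqrt{2}}{2} \right)}}{22} + \frac{131 \log{\left(2 \right)}}{55} + \frac{29 \log{\left(27 \right)}}{44} + \frac{13 \log{\left(7 \right)}}{10}.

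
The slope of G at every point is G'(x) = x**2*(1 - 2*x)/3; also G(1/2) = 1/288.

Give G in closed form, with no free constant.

Check a candidate G(x) by differentiating: d/dx[G] must match the given G'(x).
A general antiderivative is -x**4/6 + x**3/9 + C.
The condition gives C = 1/288 - (1/288) = 0.
So G(x) = x**3*(2 - 3*x)/18.
Check: d/dx[x**3*(2 - 3*x)/18] = -2*x**3/3 + x**2/3, which equals G'(x).

G(x) = x**3*(2 - 3*x)/18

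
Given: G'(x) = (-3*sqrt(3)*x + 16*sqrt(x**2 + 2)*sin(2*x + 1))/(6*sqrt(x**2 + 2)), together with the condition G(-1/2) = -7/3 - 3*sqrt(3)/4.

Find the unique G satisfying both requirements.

Whatever form G(x) takes, its d/dx must return the stated G'(x).
A general antiderivative is -sqrt(3*x**2 + 6)/2 - 4*cos(2*x + 1)/3 + C.
The condition gives C = -7/3 - 3*sqrt(3)/4 - (-4/3 - 3*sqrt(3)/4) = -1.
So G(x) = -sqrt(3*x**2 + 6)/2 - 4*cos(2*x + 1)/3 - 1.
Check: d/dx[-sqrt(3*x**2 + 6)/2 - 4*cos(2*x + 1)/3 - 1] = (-3*sqrt(3)*x + 16*sqrt(x**2 + 2)*sin(2*x + 1))/(6*sqrt(x**2 + 2)) = G'(x).

G(x) = -sqrt(3*x**2 + 6)/2 - 4*cos(2*x + 1)/3 - 1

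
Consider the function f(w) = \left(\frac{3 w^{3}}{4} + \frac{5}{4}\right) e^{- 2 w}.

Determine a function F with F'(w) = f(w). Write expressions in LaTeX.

Recognize the product-rule pattern: f = u'v + uv' with u = - \frac{3 w^{3}}{8} - \frac{9 w^{2}}{16} - \frac{9 w}{16} - \frac{29}{32}, v = e^{- 2 w}, so integration by parts undoes it.
Check: d/dw[\frac{\left(- 12 w^{3} - 18 w^{2} - 18 w - 29\right) e^{- 2 w}}{32}] = \frac{\left(3 w^{3} + 5\right) e^{- 2 w}}{4}, which equals f(w).

An antiderivative is F(w) = \frac{\left(- 12 w^{3} - 18 w^{2} - 18 w - 29\right) e^{- 2 w}}{32}.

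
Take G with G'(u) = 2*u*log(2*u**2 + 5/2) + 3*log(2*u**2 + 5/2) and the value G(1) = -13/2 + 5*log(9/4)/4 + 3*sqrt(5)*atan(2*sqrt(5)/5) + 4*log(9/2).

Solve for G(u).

The integrand splits into summands that can be handled one at a time.
A general antiderivative is -u**2 - 6*u + (u**2 + 3*u)*log(2*u**2 + 5/2) + 5*log(u**2 + 5/4)/4 + 3*sqrt(5)*atan(2*sqrt(5)*u/5) + C.
The condition gives C = -13/2 + 5*log(9/4)/4 + 3*sqrt(5)*atan(2*sqrt(5)/5) + 4*log(9/2) - (-7 + 5*log(9/4)/4 + 3*sqrt(5)*atan(2*sqrt(5)/5) + 4*log(9/2)) = 1/2.
So G(u) = (-4*u**2 + 4*u*(u + 3)*log(2*u**2 + 5/2) - 24*u + 5*log(u**2 + 5/4) + 12*sqrt(5)*atan(2*sqrt(5)*u/5) + 2)/4.
Check: d/du[(-4*u**2 + 4*u*(u + 3)*log(2*u**2 + 5/2) - 24*u + 5*log(u**2 + 5/4) + 12*sqrt(5)*atan(2*sqrt(5)*u/5) + 2)/4] = 2*u*log(2*u**2 + 5/2) + 3*log(2*u**2 + 5/2) = G'(u).

G(u) = (-4*u**2 + 4*u*(u + 3)*log(2*u**2 + 5/2) - 24*u + 5*log(u**2 + 5/4) + 12*sqrt(5)*atan(2*sqrt(5)*u/5) + 2)/4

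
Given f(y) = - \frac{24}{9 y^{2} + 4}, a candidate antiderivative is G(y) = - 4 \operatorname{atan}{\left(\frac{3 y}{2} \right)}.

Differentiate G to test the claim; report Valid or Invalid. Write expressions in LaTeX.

d/dy[G] = - \frac{24}{9 y^{2} + 4}
This equals f(y) exactly, so the claim holds.

Valid - differentiating G returns exactly f.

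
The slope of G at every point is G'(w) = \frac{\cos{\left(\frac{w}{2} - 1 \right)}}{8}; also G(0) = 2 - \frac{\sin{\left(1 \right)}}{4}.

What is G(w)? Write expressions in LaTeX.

G(w) = \frac{\sin{\left(\frac{w}{2} - 1 \right)}}{4} + 2

A candidate passes only if d/dw[G] lands on the given G'(w) exactly.
A general antiderivative is \frac{\sin{\left(\frac{w}{2} - 1 \right)}}{4} + C.
The condition gives C = 2 - \frac{\sin{\left(1 \right)}}{4} - (- \frac{\sin{\left(1 \right)}}{4}) = 2.
So G(w) = \frac{\sin{\left(\frac{w}{2} - 1 \right)}}{4} + 2.
Check: d/dw[\frac{\sin{\left(\frac{w}{2} - 1 \right)}}{4} + 2] = \frac{\cos{\left(\frac{w}{2} - 1 \right)}}{8} = G'(w).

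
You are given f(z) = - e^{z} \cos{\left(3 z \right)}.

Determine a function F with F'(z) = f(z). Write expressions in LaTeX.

An antiderivative is F(z) = - \frac{\left(3 \sin{\left(3 z \right)} + \cos{\left(3 z \right)}\right) e^{z}}{10}.

For F(z) to be correct the identity F'(z) - f(z) = 0 must hold.
Check: d/dz[- \frac{\left(3 \sin{\left(3 z \right)} + \cos{\left(3 z \right)}\right) e^{z}}{10}] = - e^{z} \cos{\left(3 z \right)} = f(z).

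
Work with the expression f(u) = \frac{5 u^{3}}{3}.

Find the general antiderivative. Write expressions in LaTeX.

An antiderivative F(u) passes only if d/du[F] lands on f(u) exactly.
Check: d/du[\frac{5 u^{4}}{12}] = \frac{5 u^{3}}{3} = f(u).

F(u) = \frac{5 u^{4}}{12} + C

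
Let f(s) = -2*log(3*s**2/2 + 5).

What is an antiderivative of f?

For F(s) to be correct the identity F'(s) - f(s) = 0 must hold.
Check: d/ds[-2*s*log(3*s**2/2 + 5) + 4*s - 4*sqrt(30)*atan(sqrt(30)*s/10)/3] = -2*log(3*s**2/2 + 5) = f(s).

An antiderivative is F(s) = -2*s*log(3*s**2/2 + 5) + 4*s - 4*sqrt(30)*atan(sqrt(30)*s/10)/3.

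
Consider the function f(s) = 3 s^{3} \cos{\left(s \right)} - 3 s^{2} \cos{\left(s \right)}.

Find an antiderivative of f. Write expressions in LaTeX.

Integrate term by term and add the pieces.
Check: d/ds[3 s^{3} \sin{\left(s \right)} - 3 s^{2} \sin{\left(s \right)} + 9 s^{2} \cos{\left(s \right)} - 18 s \sin{\left(s \right)} - 6 s \cos{\left(s \right)} + 6 \sin{\left(s \right)} - 18 \cos{\left(s \right)}] = 3 s^{3} \cos{\left(s \right)} - 3 s^{2} \cos{\left(s \right)} = f(s).

An antiderivative is F(s) = 3 s^{3} \sin{\left(s \right)} - 3 s^{2} \sin{\left(s \right)} + 9 s^{2} \cos{\left(s \right)} - 18 s \sin{\left(s \right)} - 6 s \cos{\left(s \right)} + 6 \sin{\left(s \right)} - 18 \cos{\left(s \right)}.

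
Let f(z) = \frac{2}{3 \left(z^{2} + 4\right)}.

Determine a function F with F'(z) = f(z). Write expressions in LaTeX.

Any candidate F(z) must reproduce f(z) exactly when differentiated.
Check: d/dz[\frac{\operatorname{atan}{\left(\frac{z}{2} \right)}}{3}] = \frac{2}{3 z^{2} + 12}, which equals f(z).

An antiderivative is F(z) = \frac{\operatorname{atan}{\left(\frac{z}{2} \right)}}{3}.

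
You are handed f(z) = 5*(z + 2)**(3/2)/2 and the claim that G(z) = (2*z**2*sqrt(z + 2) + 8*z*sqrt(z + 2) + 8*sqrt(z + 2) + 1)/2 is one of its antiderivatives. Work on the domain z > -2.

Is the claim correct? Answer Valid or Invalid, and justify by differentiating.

Valid: G'(z) = f(z).

d/dz[G] = (5*z**2 + 20*z + 20)/(2*sqrt(z + 2))
This equals f(z) exactly, so the claim holds.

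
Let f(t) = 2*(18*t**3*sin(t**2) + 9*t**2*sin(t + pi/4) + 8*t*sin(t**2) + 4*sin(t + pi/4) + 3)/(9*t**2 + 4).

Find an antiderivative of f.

An antiderivative is F(t) = -2*cos(t**2) - 2*cos(t + pi/4) + atan(3*t/2).

Recover f(t) by differentiating a candidate F(t); any mismatch rules it out.
Check: d/dt[-2*cos(t**2) - 2*cos(t + pi/4) + atan(3*t/2)] = (36*t**3*sin(t**2) + 18*t**2*sin(t + pi/4) + 16*t*sin(t**2) + 8*sin(t + pi/4) + 6)/(9*t**2 + 4), which equals f(t).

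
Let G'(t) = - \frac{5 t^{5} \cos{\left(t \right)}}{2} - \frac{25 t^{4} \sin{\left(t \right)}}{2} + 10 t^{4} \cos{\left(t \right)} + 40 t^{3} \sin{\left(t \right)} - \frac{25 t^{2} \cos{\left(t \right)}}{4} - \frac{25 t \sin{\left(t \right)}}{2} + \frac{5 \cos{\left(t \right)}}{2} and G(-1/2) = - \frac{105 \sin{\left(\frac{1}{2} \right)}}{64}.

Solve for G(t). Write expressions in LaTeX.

G(t) = - \frac{5 \left(2 t^{5} - 8 t^{4} + 5 t^{2} - 2\right) \sin{\left(t \right)}}{4}

Recognize the product-rule pattern: G'(t) = u'v + uv' with u = - \frac{5 t^{5}}{2} + 10 t^{4} - \frac{25 t^{2}}{4} + \frac{5}{2}, v = \sin{\left(t \right)}, so integration by parts undoes it.
A general antiderivative is \frac{5 \left(- t^{5} + 4 t^{4} - \frac{5 t^{2}}{2} + 1\right) \sin{\left(t \right)}}{2} + C.
The condition gives C = - \frac{105 \sin{\left(\frac{1}{2} \right)}}{64} - (- \frac{105 \sin{\left(\frac{1}{2} \right)}}{64}) = 0.
So G(t) = - \frac{5 \left(2 t^{5} - 8 t^{4} + 5 t^{2} - 2\right) \sin{\left(t \right)}}{4}.
Check: d/dt[- \frac{5 \left(2 t^{5} - 8 t^{4} + 5 t^{2} - 2\right) \sin{\left(t \right)}}{4}] = - \frac{5 t^{5} \cos{\left(t \right)}}{2} - \frac{25 t^{4} \sin{\left(t \right)}}{2} + 10 t^{4} \cos{\left(t \right)} + 40 t^{3} \sin{\left(t \right)} - \frac{25 t^{2} \cos{\left(t \right)}}{4} - \frac{25 t \sin{\left(t \right)}}{2} + \frac{5 \cos{\left(t \right)}}{2} = G'(t).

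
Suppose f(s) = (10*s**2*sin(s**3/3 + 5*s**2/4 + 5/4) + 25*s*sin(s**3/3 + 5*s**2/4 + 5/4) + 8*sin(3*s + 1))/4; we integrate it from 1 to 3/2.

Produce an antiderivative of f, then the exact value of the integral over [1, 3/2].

Differentiate the proposed F(s) back; it has to land on f(s) exactly.
F(s) = (-4*cos(3*s + 1) - 15*cos(s**3/3 + 5*s**2/4 + 5/4))/6 is an antiderivative of f.
Check: d/ds[(-4*cos(3*s + 1) - 15*cos(s**3/3 + 5*s**2/4 + 5/4))/6] = 5*s**2*sin(s**3/3 + 5*s**2/4 + 5/4)/2 + 25*s*sin(s**3/3 + 5*s**2/4 + 5/4)/4 + 2*sin(3*s + 1), which equals f(s).
F(3/2) = -5*cos(83/16)/2 - 2*cos(11/2)/3; F(1) = -2*cos(4)/3 - 5*cos(17/6)/2.
Integral = F(3/2) - F(1) = 5*cos(17/6)/2 - 5*cos(83/16)/2 - 2*cos(11/2)/3 + 2*cos(4)/3.

Antiderivative: F(s) = (-4*cos(3*s + 1) - 15*cos(s**3/3 + 5*s**2/4 + 5/4))/6; value = 5*cos(17/6)/2 - 5*cos(83/16)/2 - 2*cos(11/2)/3 + 2*cos(4)/3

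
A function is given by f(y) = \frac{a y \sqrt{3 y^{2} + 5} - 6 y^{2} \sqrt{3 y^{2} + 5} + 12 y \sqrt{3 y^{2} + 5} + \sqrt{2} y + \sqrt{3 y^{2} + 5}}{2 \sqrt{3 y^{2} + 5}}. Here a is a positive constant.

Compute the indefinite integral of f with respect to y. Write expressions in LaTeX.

F(y) = - \frac{- 3 a y^{2} + 12 y^{3} - 36 y^{2} - 6 y - 2 \sqrt{2} \sqrt{3 y^{2} + 5}}{12} + C

Differentiate the proposed F(y) back; it has to land on f(y) exactly.
Check: d/dy[- \frac{- 3 a y^{2} + 12 y^{3} - 36 y^{2} - 6 y - 2 \sqrt{2} \sqrt{3 y^{2} + 5}}{12}] = \frac{a y \sqrt{3 y^{2} + 5} - 6 y^{2} \sqrt{3 y^{2} + 5} + 12 y \sqrt{3 y^{2} + 5} + \sqrt{2} y + \sqrt{3 y^{2} + 5}}{2 \sqrt{3 y^{2} + 5}} = f(y).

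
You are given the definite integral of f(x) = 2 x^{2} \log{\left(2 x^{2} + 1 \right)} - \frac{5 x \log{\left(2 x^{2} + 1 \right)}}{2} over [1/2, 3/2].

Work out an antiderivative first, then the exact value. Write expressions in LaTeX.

Antiderivative: F(x) = \frac{2 x^{3} \log{\left(2 x^{2} + 1 \right)}}{3} - \frac{4 x^{3}}{9} - \frac{5 x^{2} \log{\left(2 x^{2} + 1 \right)}}{4} + \frac{5 x^{2}}{4} + \frac{2 x}{3} - \frac{5 \log{\left(x^{2} + \frac{1}{2} \right)}}{8} - \frac{\sqrt{2} \operatorname{atan}{\left(\sqrt{2} x \right)}}{3}; value = - \frac{9 \log{\left(\frac{11}{2} \right)}}{16} - \frac{5 \log{\left(\frac{11}{4} \right)}}{8} - \frac{\sqrt{2} \operatorname{atan}{\left(\frac{3 \sqrt{2}}{2} \right)}}{3} + \frac{5 \log{\left(\frac{3}{4} \right)}}{8} + \frac{11 \log{\left(\frac{3}{2} \right)}}{48} + \frac{\sqrt{2} \operatorname{atan}{\left(\frac{\sqrt{2}}{2} \right)}}{3} + \frac{31}{18}

The integrand splits into summands that can be handled one at a time.
F(x) = \frac{2 x^{3} \log{\left(2 x^{2} + 1 \right)}}{3} - \frac{4 x^{3}}{9} - \frac{5 x^{2} \log{\left(2 x^{2} + 1 \right)}}{4} + \frac{5 x^{2}}{4} + \frac{2 x}{3} - \frac{5 \log{\left(x^{2} + \frac{1}{2} \right)}}{8} - \frac{\sqrt{2} \operatorname{atan}{\left(\sqrt{2} x \right)}}{3} is an antiderivative of f.
Check: d/dx[\frac{2 x^{3} \log{\left(2 x^{2} + 1 \right)}}{3} - \frac{4 x^{3}}{9} - \frac{5 x^{2} \log{\left(2 x^{2} + 1 \right)}}{4} + \frac{5 x^{2}}{4} + \frac{2 x}{3} - \frac{5 \log{\left(x^{2} + \frac{1}{2} \right)}}{8} - \frac{\sqrt{2} \operatorname{atan}{\left(\sqrt{2} x \right)}}{3}] = 2 x^{2} \log{\left(2 x^{2} + 1 \right)} - \frac{5 x \log{\left(2 x^{2} + 1 \right)}}{2} = f(x).
F(3/2) = - \frac{9 \log{\left(\frac{11}{2} \right)}}{16} - \frac{5 \log{\left(\frac{11}{4} \right)}}{8} - \frac{\sqrt{2} \operatorname{atan}{\left(\frac{3 \sqrt{2}}{2} \right)}}{3} + \frac{37}{16}; F(1/2) = - \frac{\sqrt{2} \operatorname{atan}{\left(\frac{\sqrt{2}}{2} \right)}}{3} - \frac{11 \log{\left(\frac{3}{2} \right)}}{48} - \frac{5 \log{\left(\frac{3}{4} \right)}}{8} + \frac{85}{144}.
Integral = F(3/2) - F(1/2) = - \frac{9 \log{\left(\frac{11}{2} \right)}}{16} - \frac{5 \log{\left(\frac{11}{4} \right)}}{8} - \frac{\sqrt{2} \operatorname{atan}{\left(\frac{3 \sqrt{2}}{2} \right)}}{3} + \frac{5 \log{\left(\frac{3}{4} \right)}}{8} + \frac{11 \log{\left(\frac{3}{2} \right)}}{48} + \frac{\sqrt{2} \operatorname{atan}{\left(\frac{\sqrt{2}}{2} \right)}}{3} + \frac{31}{18}.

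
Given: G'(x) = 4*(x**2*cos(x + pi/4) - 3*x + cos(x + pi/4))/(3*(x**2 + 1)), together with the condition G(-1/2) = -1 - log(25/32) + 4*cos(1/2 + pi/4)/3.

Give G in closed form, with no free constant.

Check a candidate G(x) by differentiating: d/dx[G] must match the given G'(x).
A general antiderivative is -log(x**4/2 + x**2 + 1/2) + 4*sin(x + pi/4)/3 + C.
The condition gives C = -1 - log(25/32) + 4*cos(1/2 + pi/4)/3 - (-log(25/32) + 4*cos(1/2 + pi/4)/3) = -1.
So G(x) = -log(x**4/2 + x**2 + 1/2) + 4*sin(x + pi/4)/3 - 1.
Check: d/dx[-log(x**4/2 + x**2 + 1/2) + 4*sin(x + pi/4)/3 - 1] = (4*x**2*cos(x + pi/4) - 12*x + 4*cos(x + pi/4))/(3*x**2 + 3), which equals G'(x).

G(x) = -log(x**4/2 + x**2 + 1/2) + 4*sin(x + pi/4)/3 - 1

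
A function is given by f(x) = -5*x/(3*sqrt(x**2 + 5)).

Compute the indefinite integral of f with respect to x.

F(x) = -5*sqrt(x**2 + 5)/3 + C

The substitution u = x**2 + 5 works: f is exactly (dF/du)*(du/dx) for that inner function.
Check: d/dx[-5*sqrt(x**2 + 5)/3] = -5*x/(3*sqrt(x**2 + 5)) = f(x).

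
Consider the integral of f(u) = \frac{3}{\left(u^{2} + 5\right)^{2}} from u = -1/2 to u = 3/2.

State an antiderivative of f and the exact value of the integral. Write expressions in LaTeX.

Check any antiderivative F(u) by computing F'(u) and comparing it with f(u).
F(u) = \frac{3 u}{10 u^{2} + 50} + \frac{3 \sqrt{5} \operatorname{atan}{\left(\frac{\sqrt{5} u}{5} \right)}}{50} is an antiderivative of f.
Check: d/du[\frac{3 u}{10 u^{2} + 50} + \frac{3 \sqrt{5} \operatorname{atan}{\left(\frac{\sqrt{5} u}{5} \right)}}{50}] = \frac{3}{u^{4} + 10 u^{2} + 25}, which equals f(u).
F(3/2) = \frac{9}{145} + \frac{3 \sqrt{5} \operatorname{atan}{\left(\frac{3 \sqrt{5}}{10} \right)}}{50}; F(-1/2) = - \frac{3 \sqrt{5} \operatorname{atan}{\left(\frac{\sqrt{5}}{10} \right)}}{50} - \frac{1}{35}.
Integral = F(3/2) - F(-1/2) = \frac{3 \sqrt{5} \operatorname{atan}{\left(\frac{\sqrt{5}}{10} \right)}}{50} + \frac{3 \sqrt{5} \operatorname{atan}{\left(\frac{3 \sqrt{5}}{10} \right)}}{50} + \frac{92}{1015}.

Antiderivative: F(u) = \frac{3 u}{10 u^{2} + 50} + \frac{3 \sqrt{5} \operatorname{atan}{\left(\frac{\sqrt{5} u}{5} \right)}}{50}; value = \frac{3 \sqrt{5} \operatorname{atan}{\left(\frac{\sqrt{5}}{10} \right)}}{50} + \frac{3 \sqrt{5} \operatorname{atan}{\left(\frac{3 \sqrt{5}}{10} \right)}}{50} + \frac{92}{1015}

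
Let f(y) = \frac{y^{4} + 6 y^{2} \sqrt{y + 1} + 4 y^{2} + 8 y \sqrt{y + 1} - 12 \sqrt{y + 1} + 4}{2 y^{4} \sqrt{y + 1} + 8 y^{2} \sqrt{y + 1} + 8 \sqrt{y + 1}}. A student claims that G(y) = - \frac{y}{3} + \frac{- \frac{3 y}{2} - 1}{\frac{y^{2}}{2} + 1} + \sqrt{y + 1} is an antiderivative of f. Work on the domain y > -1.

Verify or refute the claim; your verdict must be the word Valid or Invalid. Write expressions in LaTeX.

Invalid: d/dy[G] - f = - \frac{1}{3}, which is not 0.

d/dy[G] = \frac{- 2 y^{4} \sqrt{y + 1} + 3 y^{4} + 10 y^{2} \sqrt{y + 1} + 12 y^{2} + 24 y \sqrt{y + 1} - 44 \sqrt{y + 1} + 12}{6 y^{4} \sqrt{y + 1} + 24 y^{2} \sqrt{y + 1} + 24 \sqrt{y + 1}}
d/dy[G] - f(y) = - \frac{1}{3} != 0.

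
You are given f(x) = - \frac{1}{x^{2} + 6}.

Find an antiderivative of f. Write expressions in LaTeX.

Differentiate the proposed F(x) back; it has to land on f(x) exactly.
Check: d/dx[- \frac{\sqrt{6} \operatorname{atan}{\left(\frac{\sqrt{6} x}{6} \right)}}{6}] = - \frac{1}{x^{2} + 6} = f(x).

An antiderivative is F(x) = - \frac{\sqrt{6} \operatorname{atan}{\left(\frac{\sqrt{6} x}{6} \right)}}{6}.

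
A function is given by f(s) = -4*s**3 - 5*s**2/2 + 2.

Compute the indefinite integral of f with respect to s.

The integrand splits into summands that can be handled one at a time.
Check: d/ds[-s*(6*s**3 + 5*s**2 - 12)/6] = -4*s**3 - 5*s**2/2 + 2 = f(s).

F(s) = -s*(6*s**3 + 5*s**2 - 12)/6 + C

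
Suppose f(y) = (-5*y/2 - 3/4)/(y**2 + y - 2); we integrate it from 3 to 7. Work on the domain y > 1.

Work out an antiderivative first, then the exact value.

Antiderivative: F(y) = -(13*log(y - 1) + 17*log(y + 2))/12; value = -17*log(9)/12 - 13*log(6)/12 + 13*log(2)/12 + 17*log(5)/12

Factor the denominator (4*(y - 1)*(y + 2)) and decompose: f = -17/(12*(y + 2)) - 13/(12*(y - 1)); each piece integrates to a log, atan, or power term.
F(y) = -(13*log(y - 1) + 17*log(y + 2))/12 is an antiderivative of f.
Check: d/dy[-(13*log(y - 1) + 17*log(y + 2))/12] = (-10*y - 3)/(4*y**2 + 4*y - 8), which equals f(y).
F(7) = -17*log(9)/12 - 13*log(6)/12; F(3) = -17*log(5)/12 - 13*log(2)/12.
Integral = F(7) - F(3) = -17*log(9)/12 - 13*log(6)/12 + 13*log(2)/12 + 17*log(5)/12.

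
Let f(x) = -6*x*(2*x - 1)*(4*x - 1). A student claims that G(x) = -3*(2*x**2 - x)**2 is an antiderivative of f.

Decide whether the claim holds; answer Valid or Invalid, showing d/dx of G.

d/dx[G] = -48*x**3 + 36*x**2 - 6*x
This equals f(x) exactly, so the claim holds.

Valid: G'(x) = f(x).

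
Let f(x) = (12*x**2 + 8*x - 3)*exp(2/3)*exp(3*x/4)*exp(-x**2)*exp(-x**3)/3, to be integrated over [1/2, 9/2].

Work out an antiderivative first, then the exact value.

f matches the chain-rule pattern g'(h)*h' with inner function h(x) = -x**3 - x**2 + 3*x/4 + 2/3; substituting u = h(x) collapses the integral.
F(x) = -4*exp(2/3)*exp(3*x/4)*exp(-x**2)*exp(-x**3)/3 is an antiderivative of f.
Check: d/dx[-4*exp(2/3)*exp(3*x/4)*exp(-x**2)*exp(-x**3)/3] = (12*x**2*exp(2/3)*exp(3*x/4) + 8*x*exp(2/3)*exp(3*x/4) - 3*exp(2/3)*exp(3*x/4))*exp(-x**2)*exp(-x**3)/3, which equals f(x).
F(9/2) = -4*exp(-322/3)/3; F(1/2) = -4*exp(2/3)/3.
Integral = F(9/2) - F(1/2) = -4*exp(-322/3)/3 + 4*exp(2/3)/3.

Antiderivative: F(x) = -4*exp(2/3)*exp(3*x/4)*exp(-x**2)*exp(-x**3)/3; value = -4*exp(-322/3)/3 + 4*exp(2/3)/3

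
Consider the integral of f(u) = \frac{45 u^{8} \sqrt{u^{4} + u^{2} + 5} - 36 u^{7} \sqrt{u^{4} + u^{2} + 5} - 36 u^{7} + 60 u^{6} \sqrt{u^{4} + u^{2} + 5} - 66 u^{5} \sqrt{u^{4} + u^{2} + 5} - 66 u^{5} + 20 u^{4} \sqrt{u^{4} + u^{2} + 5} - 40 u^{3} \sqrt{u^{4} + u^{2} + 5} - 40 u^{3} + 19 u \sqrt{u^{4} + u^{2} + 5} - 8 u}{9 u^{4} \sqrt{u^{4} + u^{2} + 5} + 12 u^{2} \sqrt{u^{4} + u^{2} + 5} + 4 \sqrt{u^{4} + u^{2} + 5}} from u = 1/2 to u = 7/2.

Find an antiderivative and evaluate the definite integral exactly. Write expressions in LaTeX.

Antiderivative: F(u) = \frac{6 u^{7} - 6 u^{6} + 4 u^{5} - 10 u^{4} - 12 u^{2} \sqrt{u^{4} + u^{2} + 5} - 4 u^{2} - 8 \sqrt{u^{4} + u^{2} + 5} - 9}{2 \left(3 u^{2} + 2\right)}; value = - \frac{\sqrt{2677}}{2} + \frac{\sqrt{85}}{2} + \frac{9949227}{27280}

A first test for any F(u): its u-derivative must equal f(u) identically.
F(u) = \frac{6 u^{7} - 6 u^{6} + 4 u^{5} - 10 u^{4} - 12 u^{2} \sqrt{u^{4} + u^{2} + 5} - 4 u^{2} - 8 \sqrt{u^{4} + u^{2} + 5} - 9}{2 \left(3 u^{2} + 2\right)} is an antiderivative of f.
Check: d/du[\frac{6 u^{7} - 6 u^{6} + 4 u^{5} - 10 u^{4} - 12 u^{2} \sqrt{u^{4} + u^{2} + 5} - 4 u^{2} - 8 \sqrt{u^{4} + u^{2} + 5} - 9}{2 \left(3 u^{2} + 2\right)}] = \frac{45 u^{8} \sqrt{u^{4} + u^{2} + 5} - 36 u^{7} \sqrt{u^{4} + u^{2} + 5} - 36 u^{7} + 60 u^{6} \sqrt{u^{4} + u^{2} + 5} - 66 u^{5} \sqrt{u^{4} + u^{2} + 5} - 66 u^{5} + 20 u^{4} \sqrt{u^{4} + u^{2} + 5} - 40 u^{3} \sqrt{u^{4} + u^{2} + 5} - 40 u^{3} + 19 u \sqrt{u^{4} + u^{2} + 5} - 8 u}{9 u^{4} \sqrt{u^{4} + u^{2} + 5} + 12 u^{2} \sqrt{u^{4} + u^{2} + 5} + 4 \sqrt{u^{4} + u^{2} + 5}} = f(u).
F(7/2) = \frac{1799439}{4960} - \frac{\sqrt{2677}}{2}; F(1/2) = - \frac{\sqrt{85}}{2} - \frac{675}{352}.
Integral = F(7/2) - F(1/2) = - \frac{\sqrt{2677}}{2} + \frac{\sqrt{85}}{2} + \frac{9949227}{27280}.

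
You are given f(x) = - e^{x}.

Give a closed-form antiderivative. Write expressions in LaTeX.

An antiderivative is F(x) = - e^{x}.

A first test for any F(x): its x-derivative must equal f(x) identically.
Check: d/dx[- e^{x}] = - e^{x} = f(x).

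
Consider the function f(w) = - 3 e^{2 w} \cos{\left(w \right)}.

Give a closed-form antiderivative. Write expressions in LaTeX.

An antiderivative is F(w) = \frac{3 \left(- \sin{\left(w \right)} - 2 \cos{\left(w \right)}\right) e^{2 w}}{5}.

Any candidate F(w) must reproduce f(w) exactly when differentiated.
Check: d/dw[\frac{3 \left(- \sin{\left(w \right)} - 2 \cos{\left(w \right)}\right) e^{2 w}}{5}] = - 3 e^{2 w} \cos{\left(w \right)} = f(w).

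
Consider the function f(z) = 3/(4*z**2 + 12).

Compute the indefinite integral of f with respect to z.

F(z) = sqrt(3)*atan(sqrt(3)*z/3)/4 + C

Differentiate the proposed F(z) back; it has to land on f(z) exactly.
Check: d/dz[sqrt(3)*atan(sqrt(3)*z/3)/4] = 3/(4*z**2 + 12) = f(z).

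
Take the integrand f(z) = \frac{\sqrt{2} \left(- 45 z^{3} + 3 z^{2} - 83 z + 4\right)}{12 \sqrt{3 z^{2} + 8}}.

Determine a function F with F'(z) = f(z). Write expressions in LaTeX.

Recognize the product-rule pattern: f = u'v + uv' with u = \frac{\sqrt{\frac{3 z^{2}}{2} + 4}}{3}, v = - \frac{5 z^{2}}{2} + \frac{z}{4} - \frac{1}{2}, so integration by parts undoes it.
Check: d/dz[- \frac{5 z^{2} \sqrt{\frac{3 z^{2}}{2} + 4}}{6} + \frac{z \sqrt{\frac{3 z^{2}}{2} + 4}}{12} - \frac{\sqrt{\frac{3 z^{2}}{2} + 4}}{6}] = \frac{\sqrt{2} \left(- 45 z^{3} + 3 z^{2} - 83 z + 4\right)}{12 \sqrt{3 z^{2} + 8}} = f(z).

An antiderivative is F(z) = - \frac{5 z^{2} \sqrt{\frac{3 z^{2}}{2} + 4}}{6} + \frac{z \sqrt{\frac{3 z^{2}}{2} + 4}}{12} - \frac{\sqrt{\frac{3 z^{2}}{2} + 4}}{6}.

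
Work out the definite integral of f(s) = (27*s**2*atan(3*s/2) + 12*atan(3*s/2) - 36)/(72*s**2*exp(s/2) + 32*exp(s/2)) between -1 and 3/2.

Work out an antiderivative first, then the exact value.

Recognize the product-rule pattern: f = u'v + uv' with u = -3*atan(3*s/2)/4, v = exp(-s/2), so integration by parts undoes it.
F(s) = -3*exp(-s/2)*atan(3*s/2)/4 is an antiderivative of f.
Check: d/ds[-3*exp(-s/2)*atan(3*s/2)/4] = (27*s**2*atan(3*s/2) + 12*atan(3*s/2) - 36)/(72*s**2*exp(s/2) + 32*exp(s/2)) = f(s).
F(3/2) = -3*exp(-3/4)*atan(9/4)/4; F(-1) = 3*exp(1/2)*atan(3/2)/4.
Integral = F(3/2) - F(-1) = -3*exp(1/2)*atan(3/2)/4 - 3*exp(-3/4)*atan(9/4)/4.

Antiderivative: F(s) = -3*exp(-s/2)*atan(3*s/2)/4; value = -3*exp(1/2)*atan(3/2)/4 - 3*exp(-3/4)*atan(9/4)/4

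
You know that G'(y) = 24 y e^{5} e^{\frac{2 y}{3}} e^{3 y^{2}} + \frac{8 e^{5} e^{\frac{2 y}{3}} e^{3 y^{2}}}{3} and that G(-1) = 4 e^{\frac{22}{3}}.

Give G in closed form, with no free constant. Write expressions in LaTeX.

G'(y) matches the chain-rule pattern g'(h)*h' with inner function h(y) = 3 y^{2} + \frac{2 y}{3} + 5; substituting u = h(y) collapses the integral.
A general antiderivative is 4 e^{3 y^{2} + \frac{2 y}{3} + 5} + C.
The condition gives C = 4 e^{\frac{22}{3}} - (4 e^{\frac{22}{3}}) = 0.
So G(y) = 4 e^{3 y^{2} + \frac{2 y}{3} + 5}.
Check: d/dy[4 e^{3 y^{2} + \frac{2 y}{3} + 5}] = 24 y e^{5} e^{\frac{2 y}{3}} e^{3 y^{2}} + \frac{8 e^{5} e^{\frac{2 y}{3}} e^{3 y^{2}}}{3} = G'(y).

G(y) = 4 e^{3 y^{2} + \frac{2 y}{3} + 5}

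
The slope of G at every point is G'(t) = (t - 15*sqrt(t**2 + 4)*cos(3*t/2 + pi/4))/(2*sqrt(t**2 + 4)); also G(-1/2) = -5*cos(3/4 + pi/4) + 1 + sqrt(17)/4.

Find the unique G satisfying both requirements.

G(t) = sqrt(t**2 + 4)/2 - 5*sin(3*t/2 + pi/4) + 1

A first test for any G(t): its t-derivative must equal the given G'(t).
A general antiderivative is sqrt(t**2 + 4)/2 - 5*sin(3*t/2 + pi/4) + C.
The condition gives C = -5*cos(3/4 + pi/4) + 1 + sqrt(17)/4 - (-5*cos(3/4 + pi/4) + sqrt(17)/4) = 1.
So G(t) = sqrt(t**2 + 4)/2 - 5*sin(3*t/2 + pi/4) + 1.
Check: d/dt[sqrt(t**2 + 4)/2 - 5*sin(3*t/2 + pi/4) + 1] = (t - 15*sqrt(t**2 + 4)*cos(3*t/2 + pi/4))/(2*sqrt(t**2 + 4)) = G'(t).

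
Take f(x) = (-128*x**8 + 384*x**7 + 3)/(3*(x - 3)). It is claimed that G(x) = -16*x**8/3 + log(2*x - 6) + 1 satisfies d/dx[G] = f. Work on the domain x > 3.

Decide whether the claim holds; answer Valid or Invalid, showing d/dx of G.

Valid - the claim checks out under differentiation.

d/dx[G] = (-128*x**8 + 384*x**7 + 3)/(3*x - 9)
This equals f(x) exactly, so the claim holds.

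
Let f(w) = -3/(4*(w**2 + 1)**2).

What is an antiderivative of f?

An antiderivative is F(w) = -3*w/(8*w**2 + 8) - 3*atan(w)/8.

A candidate is checked by its d/dw: the result must match f(w).
Check: d/dw[-3*w/(8*w**2 + 8) - 3*atan(w)/8] = -3/(4*w**4 + 8*w**2 + 4), which equals f(w).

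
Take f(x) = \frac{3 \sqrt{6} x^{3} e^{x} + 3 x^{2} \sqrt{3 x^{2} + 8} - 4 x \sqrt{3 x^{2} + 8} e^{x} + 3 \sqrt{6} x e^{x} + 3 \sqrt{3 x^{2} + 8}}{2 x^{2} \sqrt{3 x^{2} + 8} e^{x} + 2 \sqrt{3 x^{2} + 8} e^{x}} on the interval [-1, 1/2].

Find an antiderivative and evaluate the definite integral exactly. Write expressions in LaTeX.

Antiderivative: F(x) = \frac{\left(\sqrt{6} \sqrt{3 x^{2} + 8} e^{x} - 2 e^{x} \log{\left(x^{2} + 1 \right)} - 2 e^{x} \log{\left(3 \right)} + 2 e^{x} \log{\left(2 \right)} - 3\right) e^{- x}}{2}; value = - \frac{\sqrt{66}}{2} - \frac{3}{2 e^{\frac{1}{2}}} - \log{\left(\frac{15}{8} \right)} + \log{\left(3 \right)} + \frac{\sqrt{210}}{4} + \frac{3 e}{2}

Check any antiderivative F(x) by computing F'(x) and comparing it with f(x).
F(x) = \frac{\left(\sqrt{6} \sqrt{3 x^{2} + 8} e^{x} - 2 e^{x} \log{\left(x^{2} + 1 \right)} - 2 e^{x} \log{\left(3 \right)} + 2 e^{x} \log{\left(2 \right)} - 3\right) e^{- x}}{2} is an antiderivative of f.
Check: d/dx[\frac{\left(\sqrt{6} \sqrt{3 x^{2} + 8} e^{x} - 2 e^{x} \log{\left(x^{2} + 1 \right)} - 2 e^{x} \log{\left(3 \right)} + 2 e^{x} \log{\left(2 \right)} - 3\right) e^{- x}}{2}] = \frac{3 \sqrt{6} x^{3} e^{x} + 3 x^{2} \sqrt{3 x^{2} + 8} - 4 x \sqrt{3 x^{2} + 8} e^{x} + 3 \sqrt{6} x e^{x} + 3 \sqrt{3 x^{2} + 8}}{2 x^{2} \sqrt{3 x^{2} + 8} e^{x} + 2 \sqrt{3 x^{2} + 8} e^{x}} = f(x).
F(1/2) = - \log{\left(3 \right)} - \frac{3}{2 e^{\frac{1}{2}}} - \log{\left(\frac{5}{4} \right)} + \log{\left(2 \right)} + \frac{\sqrt{210}}{4}; F(-1) = - \frac{3 e}{2} - \log{\left(3 \right)} + \frac{\sqrt{66}}{2}.
Integral = F(1/2) - F(-1) = - \frac{\sqrt{66}}{2} - \frac{3}{2 e^{\frac{1}{2}}} - \log{\left(\frac{15}{8} \right)} + \log{\left(3 \right)} + \frac{\sqrt{210}}{4} + \frac{3 e}{2}.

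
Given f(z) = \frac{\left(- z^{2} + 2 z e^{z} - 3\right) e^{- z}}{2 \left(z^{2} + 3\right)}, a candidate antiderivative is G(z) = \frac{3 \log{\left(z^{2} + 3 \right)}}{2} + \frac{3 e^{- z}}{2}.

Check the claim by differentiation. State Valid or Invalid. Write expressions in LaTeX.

d/dz[G] = \frac{- 3 z^{2} + 6 z e^{z} - 9}{2 z^{2} e^{z} + 6 e^{z}}
d/dz[G] - f(z) = \frac{- z^{2} + 2 z e^{z} - 3}{z^{2} e^{z} + 3 e^{z}} != 0.

Invalid: d/dz[G] - f = \frac{- z^{2} + 2 z e^{z} - 3}{z^{2} e^{z} + 3 e^{z}}, which is not 0.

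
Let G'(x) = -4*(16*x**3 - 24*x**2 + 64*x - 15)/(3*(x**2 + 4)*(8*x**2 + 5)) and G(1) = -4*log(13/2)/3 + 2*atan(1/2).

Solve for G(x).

G(x) = 2*(-2*log(4*x**2 + 5/2) + 3*atan(x/2))/3

Recover the given G'(x) by differentiating a candidate G(x); any mismatch rules it out.
A general antiderivative is -4*log(4*x**2 + 5/2)/3 + 2*atan(x/2) + C.
The condition gives C = -4*log(13/2)/3 + 2*atan(1/2) - (-4*log(13/2)/3 + 2*atan(1/2)) = 0.
So G(x) = 2*(-2*log(4*x**2 + 5/2) + 3*atan(x/2))/3.
Check: d/dx[2*(-2*log(4*x**2 + 5/2) + 3*atan(x/2))/3] = (-64*x**3 + 96*x**2 - 256*x + 60)/(24*x**4 + 111*x**2 + 60), which equals G'(x).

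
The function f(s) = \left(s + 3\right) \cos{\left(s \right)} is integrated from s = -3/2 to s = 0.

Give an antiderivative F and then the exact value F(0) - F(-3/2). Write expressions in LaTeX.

Since d/ds undoes antidifferentiation here, F'(s) = f(s) is required of F(s).
F(s) = s \sin{\left(s \right)} + 3 \sin{\left(s \right)} + \cos{\left(s \right)} is an antiderivative of f.
Check: d/ds[s \sin{\left(s \right)} + 3 \sin{\left(s \right)} + \cos{\left(s \right)}] = s \cos{\left(s \right)} + 3 \cos{\left(s \right)}, which equals f(s).
F(0) = 1; F(-3/2) = - \frac{3 \sin{\left(\frac{3}{2} \right)}}{2} + \cos{\left(\frac{3}{2} \right)}.
Integral = F(0) - F(-3/2) = - \cos{\left(\frac{3}{2} \right)} + 1 + \frac{3 \sin{\left(\frac{3}{2} \right)}}{2}.

Antiderivative: F(s) = s \sin{\left(s \right)} + 3 \sin{\left(s \right)} + \cos{\left(s \right)}; value = - \cos{\left(\frac{3}{2} \right)} + 1 + \frac{3 \sin{\left(\frac{3}{2} \right)}}{2}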